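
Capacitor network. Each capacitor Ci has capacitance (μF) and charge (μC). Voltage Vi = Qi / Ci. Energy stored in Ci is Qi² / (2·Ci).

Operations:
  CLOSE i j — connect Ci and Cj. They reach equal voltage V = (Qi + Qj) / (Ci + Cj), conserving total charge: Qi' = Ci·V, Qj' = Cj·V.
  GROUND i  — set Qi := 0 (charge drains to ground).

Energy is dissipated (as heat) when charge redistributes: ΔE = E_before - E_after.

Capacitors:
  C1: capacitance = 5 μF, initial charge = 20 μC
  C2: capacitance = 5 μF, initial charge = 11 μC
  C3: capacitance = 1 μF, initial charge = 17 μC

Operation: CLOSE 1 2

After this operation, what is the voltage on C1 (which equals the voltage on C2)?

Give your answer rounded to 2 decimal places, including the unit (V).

Answer: 3.10 V

Derivation:
Initial: C1(5μF, Q=20μC, V=4.00V), C2(5μF, Q=11μC, V=2.20V), C3(1μF, Q=17μC, V=17.00V)
Op 1: CLOSE 1-2: Q_total=31.00, C_total=10.00, V=3.10; Q1=15.50, Q2=15.50; dissipated=4.050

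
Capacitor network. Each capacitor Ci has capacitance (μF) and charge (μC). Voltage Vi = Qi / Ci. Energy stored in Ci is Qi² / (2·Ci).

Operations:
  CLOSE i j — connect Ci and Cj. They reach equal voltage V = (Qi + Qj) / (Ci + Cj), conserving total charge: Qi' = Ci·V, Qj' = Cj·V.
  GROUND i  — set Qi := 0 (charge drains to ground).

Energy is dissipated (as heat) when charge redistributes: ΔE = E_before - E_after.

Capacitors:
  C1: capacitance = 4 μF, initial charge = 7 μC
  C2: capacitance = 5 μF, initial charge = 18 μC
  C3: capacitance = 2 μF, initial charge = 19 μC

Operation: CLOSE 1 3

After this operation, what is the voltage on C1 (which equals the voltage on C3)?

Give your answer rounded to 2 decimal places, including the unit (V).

Initial: C1(4μF, Q=7μC, V=1.75V), C2(5μF, Q=18μC, V=3.60V), C3(2μF, Q=19μC, V=9.50V)
Op 1: CLOSE 1-3: Q_total=26.00, C_total=6.00, V=4.33; Q1=17.33, Q3=8.67; dissipated=40.042

Answer: 4.33 V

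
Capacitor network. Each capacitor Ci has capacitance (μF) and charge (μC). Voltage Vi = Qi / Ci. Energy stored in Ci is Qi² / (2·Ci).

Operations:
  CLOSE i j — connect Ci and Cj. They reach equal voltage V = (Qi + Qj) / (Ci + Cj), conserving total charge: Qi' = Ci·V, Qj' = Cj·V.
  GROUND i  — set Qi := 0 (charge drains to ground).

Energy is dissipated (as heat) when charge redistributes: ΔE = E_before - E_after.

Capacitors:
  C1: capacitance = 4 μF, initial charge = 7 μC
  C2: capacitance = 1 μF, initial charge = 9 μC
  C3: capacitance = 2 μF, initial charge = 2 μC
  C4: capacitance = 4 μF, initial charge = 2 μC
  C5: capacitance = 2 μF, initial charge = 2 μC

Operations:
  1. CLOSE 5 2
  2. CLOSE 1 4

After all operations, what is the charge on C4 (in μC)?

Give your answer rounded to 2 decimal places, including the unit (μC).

Answer: 4.50 μC

Derivation:
Initial: C1(4μF, Q=7μC, V=1.75V), C2(1μF, Q=9μC, V=9.00V), C3(2μF, Q=2μC, V=1.00V), C4(4μF, Q=2μC, V=0.50V), C5(2μF, Q=2μC, V=1.00V)
Op 1: CLOSE 5-2: Q_total=11.00, C_total=3.00, V=3.67; Q5=7.33, Q2=3.67; dissipated=21.333
Op 2: CLOSE 1-4: Q_total=9.00, C_total=8.00, V=1.12; Q1=4.50, Q4=4.50; dissipated=1.562
Final charges: Q1=4.50, Q2=3.67, Q3=2.00, Q4=4.50, Q5=7.33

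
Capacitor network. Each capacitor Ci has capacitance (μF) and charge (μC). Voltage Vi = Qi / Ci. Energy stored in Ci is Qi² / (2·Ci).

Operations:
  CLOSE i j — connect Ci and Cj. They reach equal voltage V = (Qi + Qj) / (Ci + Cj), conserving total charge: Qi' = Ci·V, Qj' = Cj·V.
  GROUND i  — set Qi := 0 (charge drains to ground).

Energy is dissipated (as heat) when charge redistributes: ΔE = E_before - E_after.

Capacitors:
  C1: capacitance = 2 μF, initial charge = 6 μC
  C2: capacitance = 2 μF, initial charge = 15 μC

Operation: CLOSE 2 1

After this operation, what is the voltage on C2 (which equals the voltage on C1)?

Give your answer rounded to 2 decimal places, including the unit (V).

Initial: C1(2μF, Q=6μC, V=3.00V), C2(2μF, Q=15μC, V=7.50V)
Op 1: CLOSE 2-1: Q_total=21.00, C_total=4.00, V=5.25; Q2=10.50, Q1=10.50; dissipated=10.125

Answer: 5.25 V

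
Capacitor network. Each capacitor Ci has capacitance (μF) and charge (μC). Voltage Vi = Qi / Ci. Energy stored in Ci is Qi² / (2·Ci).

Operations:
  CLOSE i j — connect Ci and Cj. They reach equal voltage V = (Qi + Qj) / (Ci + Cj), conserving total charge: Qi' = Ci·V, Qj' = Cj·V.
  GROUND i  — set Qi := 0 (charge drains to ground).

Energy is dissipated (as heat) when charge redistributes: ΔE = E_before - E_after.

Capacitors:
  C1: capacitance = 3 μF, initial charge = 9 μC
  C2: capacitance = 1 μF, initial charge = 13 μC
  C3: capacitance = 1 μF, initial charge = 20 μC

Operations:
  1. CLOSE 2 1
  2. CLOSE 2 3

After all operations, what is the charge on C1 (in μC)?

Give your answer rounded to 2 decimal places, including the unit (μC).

Answer: 16.50 μC

Derivation:
Initial: C1(3μF, Q=9μC, V=3.00V), C2(1μF, Q=13μC, V=13.00V), C3(1μF, Q=20μC, V=20.00V)
Op 1: CLOSE 2-1: Q_total=22.00, C_total=4.00, V=5.50; Q2=5.50, Q1=16.50; dissipated=37.500
Op 2: CLOSE 2-3: Q_total=25.50, C_total=2.00, V=12.75; Q2=12.75, Q3=12.75; dissipated=52.562
Final charges: Q1=16.50, Q2=12.75, Q3=12.75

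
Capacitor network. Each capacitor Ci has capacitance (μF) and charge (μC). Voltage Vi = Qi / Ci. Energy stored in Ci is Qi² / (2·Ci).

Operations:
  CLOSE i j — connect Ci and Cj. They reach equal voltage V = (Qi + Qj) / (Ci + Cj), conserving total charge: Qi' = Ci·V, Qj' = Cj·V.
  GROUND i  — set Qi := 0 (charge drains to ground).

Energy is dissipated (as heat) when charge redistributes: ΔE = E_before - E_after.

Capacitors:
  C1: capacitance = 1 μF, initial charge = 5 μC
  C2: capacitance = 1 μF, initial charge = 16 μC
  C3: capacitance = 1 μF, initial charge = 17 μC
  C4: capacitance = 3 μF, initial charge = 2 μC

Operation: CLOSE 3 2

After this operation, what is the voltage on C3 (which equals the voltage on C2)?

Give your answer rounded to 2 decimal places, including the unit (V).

Answer: 16.50 V

Derivation:
Initial: C1(1μF, Q=5μC, V=5.00V), C2(1μF, Q=16μC, V=16.00V), C3(1μF, Q=17μC, V=17.00V), C4(3μF, Q=2μC, V=0.67V)
Op 1: CLOSE 3-2: Q_total=33.00, C_total=2.00, V=16.50; Q3=16.50, Q2=16.50; dissipated=0.250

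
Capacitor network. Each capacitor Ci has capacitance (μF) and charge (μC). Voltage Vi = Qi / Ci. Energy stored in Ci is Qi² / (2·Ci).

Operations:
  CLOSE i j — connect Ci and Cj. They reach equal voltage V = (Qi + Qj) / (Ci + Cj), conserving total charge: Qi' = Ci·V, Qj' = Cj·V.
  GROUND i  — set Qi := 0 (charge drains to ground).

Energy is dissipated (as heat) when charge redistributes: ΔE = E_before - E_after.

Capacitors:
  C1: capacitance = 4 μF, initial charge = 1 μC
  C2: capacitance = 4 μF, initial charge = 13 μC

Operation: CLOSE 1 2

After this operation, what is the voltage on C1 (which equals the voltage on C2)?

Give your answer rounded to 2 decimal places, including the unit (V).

Initial: C1(4μF, Q=1μC, V=0.25V), C2(4μF, Q=13μC, V=3.25V)
Op 1: CLOSE 1-2: Q_total=14.00, C_total=8.00, V=1.75; Q1=7.00, Q2=7.00; dissipated=9.000

Answer: 1.75 V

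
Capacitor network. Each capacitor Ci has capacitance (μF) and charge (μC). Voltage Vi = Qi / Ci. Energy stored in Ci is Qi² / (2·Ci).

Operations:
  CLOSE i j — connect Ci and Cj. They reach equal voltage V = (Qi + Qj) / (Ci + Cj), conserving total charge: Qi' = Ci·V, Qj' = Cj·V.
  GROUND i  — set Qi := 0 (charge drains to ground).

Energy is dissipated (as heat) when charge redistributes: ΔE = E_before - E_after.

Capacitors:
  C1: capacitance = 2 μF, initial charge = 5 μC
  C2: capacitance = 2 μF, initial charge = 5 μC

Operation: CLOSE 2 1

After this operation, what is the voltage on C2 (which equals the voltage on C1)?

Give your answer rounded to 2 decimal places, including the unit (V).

Answer: 2.50 V

Derivation:
Initial: C1(2μF, Q=5μC, V=2.50V), C2(2μF, Q=5μC, V=2.50V)
Op 1: CLOSE 2-1: Q_total=10.00, C_total=4.00, V=2.50; Q2=5.00, Q1=5.00; dissipated=0.000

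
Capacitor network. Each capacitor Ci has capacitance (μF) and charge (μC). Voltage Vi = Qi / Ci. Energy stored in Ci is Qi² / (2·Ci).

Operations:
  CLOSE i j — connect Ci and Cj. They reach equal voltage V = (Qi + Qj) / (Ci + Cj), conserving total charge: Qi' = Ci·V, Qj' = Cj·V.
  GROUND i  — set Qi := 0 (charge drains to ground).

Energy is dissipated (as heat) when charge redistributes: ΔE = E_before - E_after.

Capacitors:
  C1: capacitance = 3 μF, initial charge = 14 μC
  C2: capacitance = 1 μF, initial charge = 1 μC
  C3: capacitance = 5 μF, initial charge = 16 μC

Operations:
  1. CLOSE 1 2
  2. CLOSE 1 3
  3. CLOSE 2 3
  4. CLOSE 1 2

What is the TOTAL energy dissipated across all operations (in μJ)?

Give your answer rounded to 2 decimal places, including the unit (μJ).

Answer: 5.38 μJ

Derivation:
Initial: C1(3μF, Q=14μC, V=4.67V), C2(1μF, Q=1μC, V=1.00V), C3(5μF, Q=16μC, V=3.20V)
Op 1: CLOSE 1-2: Q_total=15.00, C_total=4.00, V=3.75; Q1=11.25, Q2=3.75; dissipated=5.042
Op 2: CLOSE 1-3: Q_total=27.25, C_total=8.00, V=3.41; Q1=10.22, Q3=17.03; dissipated=0.284
Op 3: CLOSE 2-3: Q_total=20.78, C_total=6.00, V=3.46; Q2=3.46, Q3=17.32; dissipated=0.049
Op 4: CLOSE 1-2: Q_total=13.68, C_total=4.00, V=3.42; Q1=10.26, Q2=3.42; dissipated=0.001
Total dissipated: 5.376 μJ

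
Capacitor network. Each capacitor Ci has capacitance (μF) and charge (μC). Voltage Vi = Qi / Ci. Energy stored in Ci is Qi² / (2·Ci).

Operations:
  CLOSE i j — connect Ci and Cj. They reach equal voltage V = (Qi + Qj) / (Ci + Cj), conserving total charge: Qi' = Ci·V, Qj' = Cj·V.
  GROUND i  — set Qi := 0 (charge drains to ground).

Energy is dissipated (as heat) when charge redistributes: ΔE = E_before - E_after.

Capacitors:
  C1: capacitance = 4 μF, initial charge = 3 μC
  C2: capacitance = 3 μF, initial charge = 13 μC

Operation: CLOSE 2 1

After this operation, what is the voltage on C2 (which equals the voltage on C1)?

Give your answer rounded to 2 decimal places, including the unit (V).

Initial: C1(4μF, Q=3μC, V=0.75V), C2(3μF, Q=13μC, V=4.33V)
Op 1: CLOSE 2-1: Q_total=16.00, C_total=7.00, V=2.29; Q2=6.86, Q1=9.14; dissipated=11.006

Answer: 2.29 V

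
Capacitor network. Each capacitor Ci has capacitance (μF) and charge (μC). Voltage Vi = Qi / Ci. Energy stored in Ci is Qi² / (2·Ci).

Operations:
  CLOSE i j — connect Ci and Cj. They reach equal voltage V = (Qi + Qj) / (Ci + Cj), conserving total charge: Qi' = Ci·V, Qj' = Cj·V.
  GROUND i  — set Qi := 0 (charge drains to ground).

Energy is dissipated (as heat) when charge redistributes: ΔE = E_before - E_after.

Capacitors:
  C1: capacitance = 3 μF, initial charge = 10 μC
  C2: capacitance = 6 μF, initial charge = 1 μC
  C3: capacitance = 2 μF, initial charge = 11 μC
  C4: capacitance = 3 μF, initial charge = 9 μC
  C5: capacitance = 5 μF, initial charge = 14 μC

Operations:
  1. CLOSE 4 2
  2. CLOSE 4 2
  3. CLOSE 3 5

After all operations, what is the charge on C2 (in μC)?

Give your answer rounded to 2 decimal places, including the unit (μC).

Initial: C1(3μF, Q=10μC, V=3.33V), C2(6μF, Q=1μC, V=0.17V), C3(2μF, Q=11μC, V=5.50V), C4(3μF, Q=9μC, V=3.00V), C5(5μF, Q=14μC, V=2.80V)
Op 1: CLOSE 4-2: Q_total=10.00, C_total=9.00, V=1.11; Q4=3.33, Q2=6.67; dissipated=8.028
Op 2: CLOSE 4-2: Q_total=10.00, C_total=9.00, V=1.11; Q4=3.33, Q2=6.67; dissipated=0.000
Op 3: CLOSE 3-5: Q_total=25.00, C_total=7.00, V=3.57; Q3=7.14, Q5=17.86; dissipated=5.207
Final charges: Q1=10.00, Q2=6.67, Q3=7.14, Q4=3.33, Q5=17.86

Answer: 6.67 μC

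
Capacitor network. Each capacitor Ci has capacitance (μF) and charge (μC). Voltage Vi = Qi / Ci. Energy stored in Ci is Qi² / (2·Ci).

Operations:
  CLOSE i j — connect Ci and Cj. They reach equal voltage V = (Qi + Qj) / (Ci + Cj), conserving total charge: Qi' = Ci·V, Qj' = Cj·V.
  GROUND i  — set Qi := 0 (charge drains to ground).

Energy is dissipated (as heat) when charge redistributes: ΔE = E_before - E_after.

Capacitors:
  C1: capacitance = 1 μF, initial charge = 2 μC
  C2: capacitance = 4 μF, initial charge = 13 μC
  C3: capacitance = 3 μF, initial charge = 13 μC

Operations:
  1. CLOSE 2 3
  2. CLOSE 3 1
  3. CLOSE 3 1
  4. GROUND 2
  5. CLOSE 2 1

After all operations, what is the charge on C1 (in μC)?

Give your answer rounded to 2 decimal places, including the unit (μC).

Answer: 0.66 μC

Derivation:
Initial: C1(1μF, Q=2μC, V=2.00V), C2(4μF, Q=13μC, V=3.25V), C3(3μF, Q=13μC, V=4.33V)
Op 1: CLOSE 2-3: Q_total=26.00, C_total=7.00, V=3.71; Q2=14.86, Q3=11.14; dissipated=1.006
Op 2: CLOSE 3-1: Q_total=13.14, C_total=4.00, V=3.29; Q3=9.86, Q1=3.29; dissipated=1.102
Op 3: CLOSE 3-1: Q_total=13.14, C_total=4.00, V=3.29; Q3=9.86, Q1=3.29; dissipated=0.000
Op 4: GROUND 2: Q2=0; energy lost=27.592
Op 5: CLOSE 2-1: Q_total=3.29, C_total=5.00, V=0.66; Q2=2.63, Q1=0.66; dissipated=4.318
Final charges: Q1=0.66, Q2=2.63, Q3=9.86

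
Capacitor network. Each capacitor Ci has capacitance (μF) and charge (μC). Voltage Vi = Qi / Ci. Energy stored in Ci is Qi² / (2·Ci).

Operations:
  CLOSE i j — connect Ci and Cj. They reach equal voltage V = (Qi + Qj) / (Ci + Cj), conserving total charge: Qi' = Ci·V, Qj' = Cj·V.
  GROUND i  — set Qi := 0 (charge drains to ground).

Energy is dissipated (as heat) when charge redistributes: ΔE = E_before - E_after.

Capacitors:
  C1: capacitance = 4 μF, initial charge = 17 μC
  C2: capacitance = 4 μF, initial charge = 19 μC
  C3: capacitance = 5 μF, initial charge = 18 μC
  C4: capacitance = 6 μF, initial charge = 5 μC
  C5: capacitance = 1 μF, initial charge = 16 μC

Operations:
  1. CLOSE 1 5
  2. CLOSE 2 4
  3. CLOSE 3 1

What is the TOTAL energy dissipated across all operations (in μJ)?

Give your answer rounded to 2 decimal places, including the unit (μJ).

Answer: 83.63 μJ

Derivation:
Initial: C1(4μF, Q=17μC, V=4.25V), C2(4μF, Q=19μC, V=4.75V), C3(5μF, Q=18μC, V=3.60V), C4(6μF, Q=5μC, V=0.83V), C5(1μF, Q=16μC, V=16.00V)
Op 1: CLOSE 1-5: Q_total=33.00, C_total=5.00, V=6.60; Q1=26.40, Q5=6.60; dissipated=55.225
Op 2: CLOSE 2-4: Q_total=24.00, C_total=10.00, V=2.40; Q2=9.60, Q4=14.40; dissipated=18.408
Op 3: CLOSE 3-1: Q_total=44.40, C_total=9.00, V=4.93; Q3=24.67, Q1=19.73; dissipated=10.000
Total dissipated: 83.633 μJ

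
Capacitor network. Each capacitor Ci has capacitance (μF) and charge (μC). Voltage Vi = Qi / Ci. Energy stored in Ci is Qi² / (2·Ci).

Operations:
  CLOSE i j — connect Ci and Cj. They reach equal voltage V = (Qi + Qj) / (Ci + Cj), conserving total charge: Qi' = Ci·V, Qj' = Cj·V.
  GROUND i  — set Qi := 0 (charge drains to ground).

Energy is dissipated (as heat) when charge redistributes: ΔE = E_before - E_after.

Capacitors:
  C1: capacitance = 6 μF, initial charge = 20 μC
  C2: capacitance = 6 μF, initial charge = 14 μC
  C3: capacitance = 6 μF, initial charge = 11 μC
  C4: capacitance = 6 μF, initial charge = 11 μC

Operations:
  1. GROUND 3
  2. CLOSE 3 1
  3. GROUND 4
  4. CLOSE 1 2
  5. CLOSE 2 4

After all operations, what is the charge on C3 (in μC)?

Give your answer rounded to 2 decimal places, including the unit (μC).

Answer: 10.00 μC

Derivation:
Initial: C1(6μF, Q=20μC, V=3.33V), C2(6μF, Q=14μC, V=2.33V), C3(6μF, Q=11μC, V=1.83V), C4(6μF, Q=11μC, V=1.83V)
Op 1: GROUND 3: Q3=0; energy lost=10.083
Op 2: CLOSE 3-1: Q_total=20.00, C_total=12.00, V=1.67; Q3=10.00, Q1=10.00; dissipated=16.667
Op 3: GROUND 4: Q4=0; energy lost=10.083
Op 4: CLOSE 1-2: Q_total=24.00, C_total=12.00, V=2.00; Q1=12.00, Q2=12.00; dissipated=0.667
Op 5: CLOSE 2-4: Q_total=12.00, C_total=12.00, V=1.00; Q2=6.00, Q4=6.00; dissipated=6.000
Final charges: Q1=12.00, Q2=6.00, Q3=10.00, Q4=6.00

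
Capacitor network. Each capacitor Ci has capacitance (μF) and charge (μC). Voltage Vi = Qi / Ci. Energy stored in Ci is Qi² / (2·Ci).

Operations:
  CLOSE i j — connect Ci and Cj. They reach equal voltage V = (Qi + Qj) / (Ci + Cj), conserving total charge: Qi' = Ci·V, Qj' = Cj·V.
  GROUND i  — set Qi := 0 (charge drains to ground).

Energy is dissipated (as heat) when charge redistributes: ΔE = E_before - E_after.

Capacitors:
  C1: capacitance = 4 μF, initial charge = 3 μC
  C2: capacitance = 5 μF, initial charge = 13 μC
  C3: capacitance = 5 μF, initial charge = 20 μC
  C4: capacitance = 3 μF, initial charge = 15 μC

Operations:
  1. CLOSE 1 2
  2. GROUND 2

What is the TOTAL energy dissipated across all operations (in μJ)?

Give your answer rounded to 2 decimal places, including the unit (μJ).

Answer: 11.70 μJ

Derivation:
Initial: C1(4μF, Q=3μC, V=0.75V), C2(5μF, Q=13μC, V=2.60V), C3(5μF, Q=20μC, V=4.00V), C4(3μF, Q=15μC, V=5.00V)
Op 1: CLOSE 1-2: Q_total=16.00, C_total=9.00, V=1.78; Q1=7.11, Q2=8.89; dissipated=3.803
Op 2: GROUND 2: Q2=0; energy lost=7.901
Total dissipated: 11.704 μJ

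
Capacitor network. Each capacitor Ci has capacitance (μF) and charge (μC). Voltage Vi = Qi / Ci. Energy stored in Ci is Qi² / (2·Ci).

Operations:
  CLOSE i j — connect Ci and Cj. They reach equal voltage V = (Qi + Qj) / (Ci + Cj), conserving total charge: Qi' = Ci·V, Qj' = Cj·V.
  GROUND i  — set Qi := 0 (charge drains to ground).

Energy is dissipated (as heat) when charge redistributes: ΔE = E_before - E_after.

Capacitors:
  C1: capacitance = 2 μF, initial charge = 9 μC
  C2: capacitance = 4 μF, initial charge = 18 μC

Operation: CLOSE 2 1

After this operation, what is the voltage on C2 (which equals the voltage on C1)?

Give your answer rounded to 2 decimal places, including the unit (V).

Answer: 4.50 V

Derivation:
Initial: C1(2μF, Q=9μC, V=4.50V), C2(4μF, Q=18μC, V=4.50V)
Op 1: CLOSE 2-1: Q_total=27.00, C_total=6.00, V=4.50; Q2=18.00, Q1=9.00; dissipated=0.000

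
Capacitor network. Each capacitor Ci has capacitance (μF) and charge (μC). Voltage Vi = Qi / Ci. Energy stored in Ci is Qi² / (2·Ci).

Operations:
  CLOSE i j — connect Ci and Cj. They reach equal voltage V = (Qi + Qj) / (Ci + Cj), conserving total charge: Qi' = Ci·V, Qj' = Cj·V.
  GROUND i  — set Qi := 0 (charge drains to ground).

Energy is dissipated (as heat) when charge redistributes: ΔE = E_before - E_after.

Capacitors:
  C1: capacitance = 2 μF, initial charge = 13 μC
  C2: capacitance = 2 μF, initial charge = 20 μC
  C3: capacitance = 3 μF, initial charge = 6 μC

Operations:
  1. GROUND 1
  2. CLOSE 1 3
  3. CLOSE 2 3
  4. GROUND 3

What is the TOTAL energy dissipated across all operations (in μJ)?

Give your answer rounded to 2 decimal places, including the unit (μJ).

Answer: 124.53 μJ

Derivation:
Initial: C1(2μF, Q=13μC, V=6.50V), C2(2μF, Q=20μC, V=10.00V), C3(3μF, Q=6μC, V=2.00V)
Op 1: GROUND 1: Q1=0; energy lost=42.250
Op 2: CLOSE 1-3: Q_total=6.00, C_total=5.00, V=1.20; Q1=2.40, Q3=3.60; dissipated=2.400
Op 3: CLOSE 2-3: Q_total=23.60, C_total=5.00, V=4.72; Q2=9.44, Q3=14.16; dissipated=46.464
Op 4: GROUND 3: Q3=0; energy lost=33.418
Total dissipated: 124.532 μJ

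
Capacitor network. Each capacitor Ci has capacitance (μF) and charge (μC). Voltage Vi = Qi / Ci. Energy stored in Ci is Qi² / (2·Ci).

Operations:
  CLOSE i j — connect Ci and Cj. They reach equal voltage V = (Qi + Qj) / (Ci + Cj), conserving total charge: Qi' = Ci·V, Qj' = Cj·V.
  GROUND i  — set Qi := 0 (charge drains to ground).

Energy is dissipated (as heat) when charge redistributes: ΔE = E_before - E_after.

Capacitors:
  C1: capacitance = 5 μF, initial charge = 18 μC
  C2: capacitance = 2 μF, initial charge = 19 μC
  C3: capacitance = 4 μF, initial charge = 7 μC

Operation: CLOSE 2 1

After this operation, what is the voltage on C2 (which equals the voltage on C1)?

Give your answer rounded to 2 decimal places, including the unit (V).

Initial: C1(5μF, Q=18μC, V=3.60V), C2(2μF, Q=19μC, V=9.50V), C3(4μF, Q=7μC, V=1.75V)
Op 1: CLOSE 2-1: Q_total=37.00, C_total=7.00, V=5.29; Q2=10.57, Q1=26.43; dissipated=24.864

Answer: 5.29 V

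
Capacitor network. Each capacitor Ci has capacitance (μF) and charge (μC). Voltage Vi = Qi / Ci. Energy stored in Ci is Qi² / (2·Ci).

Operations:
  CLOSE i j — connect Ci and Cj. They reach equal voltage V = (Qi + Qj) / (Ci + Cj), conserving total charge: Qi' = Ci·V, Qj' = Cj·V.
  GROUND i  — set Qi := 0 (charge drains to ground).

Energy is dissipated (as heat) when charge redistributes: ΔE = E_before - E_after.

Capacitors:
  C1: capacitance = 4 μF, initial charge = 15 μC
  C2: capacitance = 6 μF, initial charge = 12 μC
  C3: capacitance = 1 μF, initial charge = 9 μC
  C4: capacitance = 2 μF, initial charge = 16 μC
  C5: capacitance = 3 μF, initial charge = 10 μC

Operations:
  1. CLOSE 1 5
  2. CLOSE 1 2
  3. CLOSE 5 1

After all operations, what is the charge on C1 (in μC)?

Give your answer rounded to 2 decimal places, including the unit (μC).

Initial: C1(4μF, Q=15μC, V=3.75V), C2(6μF, Q=12μC, V=2.00V), C3(1μF, Q=9μC, V=9.00V), C4(2μF, Q=16μC, V=8.00V), C5(3μF, Q=10μC, V=3.33V)
Op 1: CLOSE 1-5: Q_total=25.00, C_total=7.00, V=3.57; Q1=14.29, Q5=10.71; dissipated=0.149
Op 2: CLOSE 1-2: Q_total=26.29, C_total=10.00, V=2.63; Q1=10.51, Q2=15.77; dissipated=2.963
Op 3: CLOSE 5-1: Q_total=21.23, C_total=7.00, V=3.03; Q5=9.10, Q1=12.13; dissipated=0.762
Final charges: Q1=12.13, Q2=15.77, Q3=9.00, Q4=16.00, Q5=9.10

Answer: 12.13 μC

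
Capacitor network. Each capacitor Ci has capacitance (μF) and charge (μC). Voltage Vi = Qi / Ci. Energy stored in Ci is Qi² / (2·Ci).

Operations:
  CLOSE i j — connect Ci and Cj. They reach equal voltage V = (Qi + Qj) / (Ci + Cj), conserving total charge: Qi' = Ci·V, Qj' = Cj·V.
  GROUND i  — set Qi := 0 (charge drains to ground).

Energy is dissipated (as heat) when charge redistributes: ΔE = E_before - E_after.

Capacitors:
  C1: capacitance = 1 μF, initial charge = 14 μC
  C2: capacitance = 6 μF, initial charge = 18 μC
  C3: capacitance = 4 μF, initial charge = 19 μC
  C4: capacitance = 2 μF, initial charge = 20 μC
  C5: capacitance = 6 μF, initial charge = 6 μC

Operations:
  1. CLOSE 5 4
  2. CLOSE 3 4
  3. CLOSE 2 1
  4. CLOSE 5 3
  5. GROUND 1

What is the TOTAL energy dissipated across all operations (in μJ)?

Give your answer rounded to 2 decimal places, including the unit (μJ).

Initial: C1(1μF, Q=14μC, V=14.00V), C2(6μF, Q=18μC, V=3.00V), C3(4μF, Q=19μC, V=4.75V), C4(2μF, Q=20μC, V=10.00V), C5(6μF, Q=6μC, V=1.00V)
Op 1: CLOSE 5-4: Q_total=26.00, C_total=8.00, V=3.25; Q5=19.50, Q4=6.50; dissipated=60.750
Op 2: CLOSE 3-4: Q_total=25.50, C_total=6.00, V=4.25; Q3=17.00, Q4=8.50; dissipated=1.500
Op 3: CLOSE 2-1: Q_total=32.00, C_total=7.00, V=4.57; Q2=27.43, Q1=4.57; dissipated=51.857
Op 4: CLOSE 5-3: Q_total=36.50, C_total=10.00, V=3.65; Q5=21.90, Q3=14.60; dissipated=1.200
Op 5: GROUND 1: Q1=0; energy lost=10.449
Total dissipated: 125.756 μJ

Answer: 125.76 μJ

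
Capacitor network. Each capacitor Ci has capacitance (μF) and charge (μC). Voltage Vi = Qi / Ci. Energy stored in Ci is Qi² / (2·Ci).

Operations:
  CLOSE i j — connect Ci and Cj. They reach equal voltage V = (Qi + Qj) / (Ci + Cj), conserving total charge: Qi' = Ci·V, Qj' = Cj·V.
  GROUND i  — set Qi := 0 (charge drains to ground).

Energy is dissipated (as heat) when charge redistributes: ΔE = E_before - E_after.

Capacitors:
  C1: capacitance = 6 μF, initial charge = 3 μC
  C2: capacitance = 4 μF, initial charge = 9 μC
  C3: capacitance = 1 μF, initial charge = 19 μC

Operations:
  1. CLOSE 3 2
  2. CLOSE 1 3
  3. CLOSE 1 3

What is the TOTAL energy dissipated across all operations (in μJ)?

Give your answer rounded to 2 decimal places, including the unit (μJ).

Initial: C1(6μF, Q=3μC, V=0.50V), C2(4μF, Q=9μC, V=2.25V), C3(1μF, Q=19μC, V=19.00V)
Op 1: CLOSE 3-2: Q_total=28.00, C_total=5.00, V=5.60; Q3=5.60, Q2=22.40; dissipated=112.225
Op 2: CLOSE 1-3: Q_total=8.60, C_total=7.00, V=1.23; Q1=7.37, Q3=1.23; dissipated=11.147
Op 3: CLOSE 1-3: Q_total=8.60, C_total=7.00, V=1.23; Q1=7.37, Q3=1.23; dissipated=0.000
Total dissipated: 123.372 μJ

Answer: 123.37 μJ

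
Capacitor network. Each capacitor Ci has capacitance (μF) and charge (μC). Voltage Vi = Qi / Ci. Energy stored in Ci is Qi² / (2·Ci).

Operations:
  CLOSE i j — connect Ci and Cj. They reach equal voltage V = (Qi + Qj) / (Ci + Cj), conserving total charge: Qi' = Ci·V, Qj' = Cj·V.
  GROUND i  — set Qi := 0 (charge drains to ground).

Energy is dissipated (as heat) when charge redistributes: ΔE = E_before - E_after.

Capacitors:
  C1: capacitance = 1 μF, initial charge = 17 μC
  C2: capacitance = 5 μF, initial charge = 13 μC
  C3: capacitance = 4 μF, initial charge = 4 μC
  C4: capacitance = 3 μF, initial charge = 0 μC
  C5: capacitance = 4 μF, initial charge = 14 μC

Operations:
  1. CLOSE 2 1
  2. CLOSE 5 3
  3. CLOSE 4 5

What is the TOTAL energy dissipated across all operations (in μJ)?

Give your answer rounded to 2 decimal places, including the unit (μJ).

Answer: 96.99 μJ

Derivation:
Initial: C1(1μF, Q=17μC, V=17.00V), C2(5μF, Q=13μC, V=2.60V), C3(4μF, Q=4μC, V=1.00V), C4(3μF, Q=0μC, V=0.00V), C5(4μF, Q=14μC, V=3.50V)
Op 1: CLOSE 2-1: Q_total=30.00, C_total=6.00, V=5.00; Q2=25.00, Q1=5.00; dissipated=86.400
Op 2: CLOSE 5-3: Q_total=18.00, C_total=8.00, V=2.25; Q5=9.00, Q3=9.00; dissipated=6.250
Op 3: CLOSE 4-5: Q_total=9.00, C_total=7.00, V=1.29; Q4=3.86, Q5=5.14; dissipated=4.339
Total dissipated: 96.989 μJ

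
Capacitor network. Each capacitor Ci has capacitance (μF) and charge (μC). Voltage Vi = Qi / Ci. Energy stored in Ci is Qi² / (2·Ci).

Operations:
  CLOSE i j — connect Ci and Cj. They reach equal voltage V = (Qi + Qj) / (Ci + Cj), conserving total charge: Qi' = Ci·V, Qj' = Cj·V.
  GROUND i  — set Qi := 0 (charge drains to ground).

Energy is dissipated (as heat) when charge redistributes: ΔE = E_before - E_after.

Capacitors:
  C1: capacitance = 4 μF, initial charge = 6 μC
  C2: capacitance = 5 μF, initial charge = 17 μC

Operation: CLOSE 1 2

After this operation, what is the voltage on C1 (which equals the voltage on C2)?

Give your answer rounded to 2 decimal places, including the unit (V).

Initial: C1(4μF, Q=6μC, V=1.50V), C2(5μF, Q=17μC, V=3.40V)
Op 1: CLOSE 1-2: Q_total=23.00, C_total=9.00, V=2.56; Q1=10.22, Q2=12.78; dissipated=4.011

Answer: 2.56 V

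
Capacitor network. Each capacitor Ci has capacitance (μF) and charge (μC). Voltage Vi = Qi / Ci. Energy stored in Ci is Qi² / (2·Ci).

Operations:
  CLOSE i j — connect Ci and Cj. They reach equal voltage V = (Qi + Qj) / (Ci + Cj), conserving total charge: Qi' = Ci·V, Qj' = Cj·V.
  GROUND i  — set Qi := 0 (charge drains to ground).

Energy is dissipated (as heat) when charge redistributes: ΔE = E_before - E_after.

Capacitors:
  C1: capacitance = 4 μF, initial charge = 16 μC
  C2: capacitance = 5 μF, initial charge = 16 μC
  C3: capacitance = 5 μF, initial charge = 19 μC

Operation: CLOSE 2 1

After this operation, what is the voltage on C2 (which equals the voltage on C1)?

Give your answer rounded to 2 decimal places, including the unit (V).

Answer: 3.56 V

Derivation:
Initial: C1(4μF, Q=16μC, V=4.00V), C2(5μF, Q=16μC, V=3.20V), C3(5μF, Q=19μC, V=3.80V)
Op 1: CLOSE 2-1: Q_total=32.00, C_total=9.00, V=3.56; Q2=17.78, Q1=14.22; dissipated=0.711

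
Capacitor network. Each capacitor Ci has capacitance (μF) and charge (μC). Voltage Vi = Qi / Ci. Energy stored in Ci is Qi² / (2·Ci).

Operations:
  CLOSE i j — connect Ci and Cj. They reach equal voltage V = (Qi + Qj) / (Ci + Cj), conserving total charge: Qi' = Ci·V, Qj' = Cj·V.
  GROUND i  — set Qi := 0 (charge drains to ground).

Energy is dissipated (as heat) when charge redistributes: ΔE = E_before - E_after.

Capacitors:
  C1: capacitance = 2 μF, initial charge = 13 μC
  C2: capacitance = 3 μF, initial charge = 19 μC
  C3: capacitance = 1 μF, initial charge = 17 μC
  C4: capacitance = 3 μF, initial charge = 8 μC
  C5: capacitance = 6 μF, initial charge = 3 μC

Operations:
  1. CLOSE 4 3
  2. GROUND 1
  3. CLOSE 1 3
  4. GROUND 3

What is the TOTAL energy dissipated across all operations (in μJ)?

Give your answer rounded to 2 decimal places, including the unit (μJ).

Initial: C1(2μF, Q=13μC, V=6.50V), C2(3μF, Q=19μC, V=6.33V), C3(1μF, Q=17μC, V=17.00V), C4(3μF, Q=8μC, V=2.67V), C5(6μF, Q=3μC, V=0.50V)
Op 1: CLOSE 4-3: Q_total=25.00, C_total=4.00, V=6.25; Q4=18.75, Q3=6.25; dissipated=77.042
Op 2: GROUND 1: Q1=0; energy lost=42.250
Op 3: CLOSE 1-3: Q_total=6.25, C_total=3.00, V=2.08; Q1=4.17, Q3=2.08; dissipated=13.021
Op 4: GROUND 3: Q3=0; energy lost=2.170
Total dissipated: 134.483 μJ

Answer: 134.48 μJ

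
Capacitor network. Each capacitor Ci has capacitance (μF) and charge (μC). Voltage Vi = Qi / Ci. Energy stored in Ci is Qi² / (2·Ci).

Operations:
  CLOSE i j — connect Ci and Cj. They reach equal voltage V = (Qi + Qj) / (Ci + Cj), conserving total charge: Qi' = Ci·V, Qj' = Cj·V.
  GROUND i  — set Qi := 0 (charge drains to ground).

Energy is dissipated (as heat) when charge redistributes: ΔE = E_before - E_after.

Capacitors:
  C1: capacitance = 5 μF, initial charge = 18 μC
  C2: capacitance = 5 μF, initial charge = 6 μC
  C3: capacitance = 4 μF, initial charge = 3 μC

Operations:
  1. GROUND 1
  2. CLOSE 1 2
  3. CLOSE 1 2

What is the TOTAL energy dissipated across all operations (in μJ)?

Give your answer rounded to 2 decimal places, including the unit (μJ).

Initial: C1(5μF, Q=18μC, V=3.60V), C2(5μF, Q=6μC, V=1.20V), C3(4μF, Q=3μC, V=0.75V)
Op 1: GROUND 1: Q1=0; energy lost=32.400
Op 2: CLOSE 1-2: Q_total=6.00, C_total=10.00, V=0.60; Q1=3.00, Q2=3.00; dissipated=1.800
Op 3: CLOSE 1-2: Q_total=6.00, C_total=10.00, V=0.60; Q1=3.00, Q2=3.00; dissipated=0.000
Total dissipated: 34.200 μJ

Answer: 34.20 μJ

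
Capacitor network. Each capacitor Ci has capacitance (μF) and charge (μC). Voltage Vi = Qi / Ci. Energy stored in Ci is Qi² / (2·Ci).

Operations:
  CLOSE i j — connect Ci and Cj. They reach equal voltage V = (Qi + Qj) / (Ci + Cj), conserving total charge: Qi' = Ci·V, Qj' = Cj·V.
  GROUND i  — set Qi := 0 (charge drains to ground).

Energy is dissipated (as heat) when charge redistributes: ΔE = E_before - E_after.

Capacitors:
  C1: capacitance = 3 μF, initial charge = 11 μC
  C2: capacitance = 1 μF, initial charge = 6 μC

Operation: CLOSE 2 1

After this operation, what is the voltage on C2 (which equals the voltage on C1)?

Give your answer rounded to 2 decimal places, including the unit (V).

Initial: C1(3μF, Q=11μC, V=3.67V), C2(1μF, Q=6μC, V=6.00V)
Op 1: CLOSE 2-1: Q_total=17.00, C_total=4.00, V=4.25; Q2=4.25, Q1=12.75; dissipated=2.042

Answer: 4.25 V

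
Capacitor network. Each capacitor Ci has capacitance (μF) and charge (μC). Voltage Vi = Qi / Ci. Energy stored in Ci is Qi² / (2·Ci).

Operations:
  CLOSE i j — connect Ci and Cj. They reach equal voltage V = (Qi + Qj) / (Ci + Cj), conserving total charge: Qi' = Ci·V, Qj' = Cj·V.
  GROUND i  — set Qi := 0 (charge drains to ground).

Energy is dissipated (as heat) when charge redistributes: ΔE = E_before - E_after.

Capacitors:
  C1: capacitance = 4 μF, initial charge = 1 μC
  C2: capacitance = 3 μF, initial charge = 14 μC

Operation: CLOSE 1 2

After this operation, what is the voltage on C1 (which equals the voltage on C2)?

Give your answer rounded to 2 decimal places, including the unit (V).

Answer: 2.14 V

Derivation:
Initial: C1(4μF, Q=1μC, V=0.25V), C2(3μF, Q=14μC, V=4.67V)
Op 1: CLOSE 1-2: Q_total=15.00, C_total=7.00, V=2.14; Q1=8.57, Q2=6.43; dissipated=16.720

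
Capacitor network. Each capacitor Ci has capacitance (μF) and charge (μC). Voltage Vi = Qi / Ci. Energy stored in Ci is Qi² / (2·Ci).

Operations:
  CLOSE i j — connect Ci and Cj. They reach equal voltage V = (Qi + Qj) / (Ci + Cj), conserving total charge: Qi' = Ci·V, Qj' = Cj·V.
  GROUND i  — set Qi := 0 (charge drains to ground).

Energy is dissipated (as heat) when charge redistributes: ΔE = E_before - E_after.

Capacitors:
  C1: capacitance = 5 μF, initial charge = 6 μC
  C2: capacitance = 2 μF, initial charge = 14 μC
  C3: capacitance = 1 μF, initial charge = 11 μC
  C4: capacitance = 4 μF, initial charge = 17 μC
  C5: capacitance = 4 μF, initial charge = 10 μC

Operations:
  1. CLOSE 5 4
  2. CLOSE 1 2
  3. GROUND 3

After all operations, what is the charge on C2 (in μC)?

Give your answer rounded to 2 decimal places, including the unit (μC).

Answer: 5.71 μC

Derivation:
Initial: C1(5μF, Q=6μC, V=1.20V), C2(2μF, Q=14μC, V=7.00V), C3(1μF, Q=11μC, V=11.00V), C4(4μF, Q=17μC, V=4.25V), C5(4μF, Q=10μC, V=2.50V)
Op 1: CLOSE 5-4: Q_total=27.00, C_total=8.00, V=3.38; Q5=13.50, Q4=13.50; dissipated=3.062
Op 2: CLOSE 1-2: Q_total=20.00, C_total=7.00, V=2.86; Q1=14.29, Q2=5.71; dissipated=24.029
Op 3: GROUND 3: Q3=0; energy lost=60.500
Final charges: Q1=14.29, Q2=5.71, Q3=0.00, Q4=13.50, Q5=13.50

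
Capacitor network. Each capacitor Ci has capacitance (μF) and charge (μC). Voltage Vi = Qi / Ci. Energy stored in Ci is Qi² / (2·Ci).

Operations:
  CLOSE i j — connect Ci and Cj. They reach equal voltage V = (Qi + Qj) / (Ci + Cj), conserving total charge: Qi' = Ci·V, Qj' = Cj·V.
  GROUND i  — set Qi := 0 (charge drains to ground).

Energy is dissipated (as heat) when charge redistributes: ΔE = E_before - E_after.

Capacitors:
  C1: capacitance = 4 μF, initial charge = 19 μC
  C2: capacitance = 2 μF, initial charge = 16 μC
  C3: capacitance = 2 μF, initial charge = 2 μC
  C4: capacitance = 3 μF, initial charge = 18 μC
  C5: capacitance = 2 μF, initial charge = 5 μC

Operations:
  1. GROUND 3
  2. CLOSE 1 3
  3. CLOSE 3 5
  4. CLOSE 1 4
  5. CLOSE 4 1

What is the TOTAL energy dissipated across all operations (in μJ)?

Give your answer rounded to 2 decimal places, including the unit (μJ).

Answer: 23.14 μJ

Derivation:
Initial: C1(4μF, Q=19μC, V=4.75V), C2(2μF, Q=16μC, V=8.00V), C3(2μF, Q=2μC, V=1.00V), C4(3μF, Q=18μC, V=6.00V), C5(2μF, Q=5μC, V=2.50V)
Op 1: GROUND 3: Q3=0; energy lost=1.000
Op 2: CLOSE 1-3: Q_total=19.00, C_total=6.00, V=3.17; Q1=12.67, Q3=6.33; dissipated=15.042
Op 3: CLOSE 3-5: Q_total=11.33, C_total=4.00, V=2.83; Q3=5.67, Q5=5.67; dissipated=0.222
Op 4: CLOSE 1-4: Q_total=30.67, C_total=7.00, V=4.38; Q1=17.52, Q4=13.14; dissipated=6.881
Op 5: CLOSE 4-1: Q_total=30.67, C_total=7.00, V=4.38; Q4=13.14, Q1=17.52; dissipated=0.000
Total dissipated: 23.145 μJ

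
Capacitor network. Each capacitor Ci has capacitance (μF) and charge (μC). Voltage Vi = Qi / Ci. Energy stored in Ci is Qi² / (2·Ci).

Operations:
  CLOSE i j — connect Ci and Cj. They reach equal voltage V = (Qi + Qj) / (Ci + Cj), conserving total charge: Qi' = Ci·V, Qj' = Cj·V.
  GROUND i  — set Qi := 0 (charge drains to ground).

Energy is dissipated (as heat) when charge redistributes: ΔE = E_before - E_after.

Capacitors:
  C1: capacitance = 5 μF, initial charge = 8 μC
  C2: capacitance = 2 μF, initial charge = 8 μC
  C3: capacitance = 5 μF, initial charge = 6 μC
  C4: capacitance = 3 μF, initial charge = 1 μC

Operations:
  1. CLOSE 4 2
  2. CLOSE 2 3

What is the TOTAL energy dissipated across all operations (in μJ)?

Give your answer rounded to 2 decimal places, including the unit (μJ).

Answer: 8.32 μJ

Derivation:
Initial: C1(5μF, Q=8μC, V=1.60V), C2(2μF, Q=8μC, V=4.00V), C3(5μF, Q=6μC, V=1.20V), C4(3μF, Q=1μC, V=0.33V)
Op 1: CLOSE 4-2: Q_total=9.00, C_total=5.00, V=1.80; Q4=5.40, Q2=3.60; dissipated=8.067
Op 2: CLOSE 2-3: Q_total=9.60, C_total=7.00, V=1.37; Q2=2.74, Q3=6.86; dissipated=0.257
Total dissipated: 8.324 μJ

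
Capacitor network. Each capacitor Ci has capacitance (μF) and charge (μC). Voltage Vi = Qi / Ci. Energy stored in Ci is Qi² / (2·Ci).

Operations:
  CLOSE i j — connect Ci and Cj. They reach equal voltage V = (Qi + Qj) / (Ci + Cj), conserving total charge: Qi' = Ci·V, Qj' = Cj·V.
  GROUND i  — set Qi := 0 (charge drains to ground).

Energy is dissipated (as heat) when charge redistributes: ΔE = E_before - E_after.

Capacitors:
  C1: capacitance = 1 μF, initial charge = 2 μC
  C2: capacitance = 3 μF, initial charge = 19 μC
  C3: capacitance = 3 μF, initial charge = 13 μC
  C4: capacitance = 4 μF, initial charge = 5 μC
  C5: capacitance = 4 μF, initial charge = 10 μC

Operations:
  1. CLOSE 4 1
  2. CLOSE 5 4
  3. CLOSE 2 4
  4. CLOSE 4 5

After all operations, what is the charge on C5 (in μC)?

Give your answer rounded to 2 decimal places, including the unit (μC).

Initial: C1(1μF, Q=2μC, V=2.00V), C2(3μF, Q=19μC, V=6.33V), C3(3μF, Q=13μC, V=4.33V), C4(4μF, Q=5μC, V=1.25V), C5(4μF, Q=10μC, V=2.50V)
Op 1: CLOSE 4-1: Q_total=7.00, C_total=5.00, V=1.40; Q4=5.60, Q1=1.40; dissipated=0.225
Op 2: CLOSE 5-4: Q_total=15.60, C_total=8.00, V=1.95; Q5=7.80, Q4=7.80; dissipated=1.210
Op 3: CLOSE 2-4: Q_total=26.80, C_total=7.00, V=3.83; Q2=11.49, Q4=15.31; dissipated=16.469
Op 4: CLOSE 4-5: Q_total=23.11, C_total=8.00, V=2.89; Q4=11.56, Q5=11.56; dissipated=3.529
Final charges: Q1=1.40, Q2=11.49, Q3=13.00, Q4=11.56, Q5=11.56

Answer: 11.56 μC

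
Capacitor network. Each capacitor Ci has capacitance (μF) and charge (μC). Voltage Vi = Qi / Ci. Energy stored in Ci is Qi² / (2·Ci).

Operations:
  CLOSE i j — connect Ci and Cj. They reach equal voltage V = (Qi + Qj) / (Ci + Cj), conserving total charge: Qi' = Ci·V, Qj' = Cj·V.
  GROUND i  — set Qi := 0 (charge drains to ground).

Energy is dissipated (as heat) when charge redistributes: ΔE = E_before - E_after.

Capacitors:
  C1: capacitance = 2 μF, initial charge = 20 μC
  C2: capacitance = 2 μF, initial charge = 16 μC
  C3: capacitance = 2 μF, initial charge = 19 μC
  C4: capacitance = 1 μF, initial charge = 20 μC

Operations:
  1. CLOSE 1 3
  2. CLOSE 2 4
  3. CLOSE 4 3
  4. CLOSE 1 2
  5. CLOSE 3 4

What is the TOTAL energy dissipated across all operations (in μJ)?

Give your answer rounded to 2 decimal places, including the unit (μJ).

Answer: 52.34 μJ

Derivation:
Initial: C1(2μF, Q=20μC, V=10.00V), C2(2μF, Q=16μC, V=8.00V), C3(2μF, Q=19μC, V=9.50V), C4(1μF, Q=20μC, V=20.00V)
Op 1: CLOSE 1-3: Q_total=39.00, C_total=4.00, V=9.75; Q1=19.50, Q3=19.50; dissipated=0.125
Op 2: CLOSE 2-4: Q_total=36.00, C_total=3.00, V=12.00; Q2=24.00, Q4=12.00; dissipated=48.000
Op 3: CLOSE 4-3: Q_total=31.50, C_total=3.00, V=10.50; Q4=10.50, Q3=21.00; dissipated=1.688
Op 4: CLOSE 1-2: Q_total=43.50, C_total=4.00, V=10.88; Q1=21.75, Q2=21.75; dissipated=2.531
Op 5: CLOSE 3-4: Q_total=31.50, C_total=3.00, V=10.50; Q3=21.00, Q4=10.50; dissipated=0.000
Total dissipated: 52.344 μJ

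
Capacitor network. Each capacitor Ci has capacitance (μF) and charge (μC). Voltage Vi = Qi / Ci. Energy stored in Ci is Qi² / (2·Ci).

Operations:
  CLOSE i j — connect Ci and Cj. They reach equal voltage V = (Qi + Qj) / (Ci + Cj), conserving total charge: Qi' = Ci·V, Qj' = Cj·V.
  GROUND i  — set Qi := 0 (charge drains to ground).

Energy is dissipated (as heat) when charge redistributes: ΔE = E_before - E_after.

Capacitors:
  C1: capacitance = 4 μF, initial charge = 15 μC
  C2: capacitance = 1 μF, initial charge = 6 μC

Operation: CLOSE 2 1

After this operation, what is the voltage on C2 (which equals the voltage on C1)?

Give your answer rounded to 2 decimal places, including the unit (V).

Initial: C1(4μF, Q=15μC, V=3.75V), C2(1μF, Q=6μC, V=6.00V)
Op 1: CLOSE 2-1: Q_total=21.00, C_total=5.00, V=4.20; Q2=4.20, Q1=16.80; dissipated=2.025

Answer: 4.20 V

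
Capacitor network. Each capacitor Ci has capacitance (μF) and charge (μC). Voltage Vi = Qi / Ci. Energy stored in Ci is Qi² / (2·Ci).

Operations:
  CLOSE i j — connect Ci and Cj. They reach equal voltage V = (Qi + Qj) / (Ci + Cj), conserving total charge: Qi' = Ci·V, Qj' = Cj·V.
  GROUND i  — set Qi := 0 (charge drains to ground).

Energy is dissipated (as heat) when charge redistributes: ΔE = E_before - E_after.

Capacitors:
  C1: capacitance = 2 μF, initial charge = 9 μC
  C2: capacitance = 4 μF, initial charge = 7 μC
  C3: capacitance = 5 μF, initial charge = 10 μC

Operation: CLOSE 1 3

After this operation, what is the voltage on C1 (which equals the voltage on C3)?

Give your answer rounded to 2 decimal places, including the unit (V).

Initial: C1(2μF, Q=9μC, V=4.50V), C2(4μF, Q=7μC, V=1.75V), C3(5μF, Q=10μC, V=2.00V)
Op 1: CLOSE 1-3: Q_total=19.00, C_total=7.00, V=2.71; Q1=5.43, Q3=13.57; dissipated=4.464

Answer: 2.71 V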